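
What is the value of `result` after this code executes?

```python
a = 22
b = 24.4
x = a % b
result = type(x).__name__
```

a is int; b is float; x is float; result = 'float'

'float'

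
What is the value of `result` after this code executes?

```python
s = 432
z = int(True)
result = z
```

s = 432; z = 1; result = 1

1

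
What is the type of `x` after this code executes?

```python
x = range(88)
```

range() returns a range object

range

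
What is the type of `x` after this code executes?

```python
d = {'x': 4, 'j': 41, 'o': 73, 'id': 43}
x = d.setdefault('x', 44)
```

dict.setdefault() returns the (existing or default) value

int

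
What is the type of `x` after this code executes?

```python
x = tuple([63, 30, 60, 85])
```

tuple() constructor returns tuple

tuple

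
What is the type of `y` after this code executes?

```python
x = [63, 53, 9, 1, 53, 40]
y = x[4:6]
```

Slicing a list returns a list

list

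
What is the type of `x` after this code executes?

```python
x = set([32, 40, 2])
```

set() constructor returns set

set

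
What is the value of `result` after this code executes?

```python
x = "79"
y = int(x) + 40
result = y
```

x = '79'; y = 119; result = 119

119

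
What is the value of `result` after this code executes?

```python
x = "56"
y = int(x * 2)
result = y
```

x = '56'; y = 5656; result = 5656

5656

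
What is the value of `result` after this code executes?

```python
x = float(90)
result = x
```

x = 90.0; result = 90.0

90.0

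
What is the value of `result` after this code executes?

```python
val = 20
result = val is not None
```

val = 20; result = True

True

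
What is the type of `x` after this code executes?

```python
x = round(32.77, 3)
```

round() with decimal places returns float

float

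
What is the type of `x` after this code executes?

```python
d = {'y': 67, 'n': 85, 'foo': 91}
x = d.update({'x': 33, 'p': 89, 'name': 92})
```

dict.update() returns None

NoneType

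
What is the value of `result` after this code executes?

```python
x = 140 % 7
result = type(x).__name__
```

x is int; result = 'int'

'int'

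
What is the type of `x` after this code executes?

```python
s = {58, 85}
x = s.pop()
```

Popping from set[int] returns int

int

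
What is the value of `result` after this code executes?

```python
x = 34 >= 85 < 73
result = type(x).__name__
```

x is bool; result = 'bool'

'bool'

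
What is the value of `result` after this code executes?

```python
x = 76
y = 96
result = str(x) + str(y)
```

x = 76; y = 96; result = '7696'

'7696'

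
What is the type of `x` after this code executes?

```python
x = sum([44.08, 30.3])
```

sum() of floats returns float

float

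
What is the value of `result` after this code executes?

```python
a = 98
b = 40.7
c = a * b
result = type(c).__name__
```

a is int; b is float; c is float; result = 'float'

'float'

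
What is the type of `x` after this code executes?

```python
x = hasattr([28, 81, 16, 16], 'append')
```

hasattr() returns bool

bool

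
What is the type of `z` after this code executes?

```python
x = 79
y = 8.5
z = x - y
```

int - float = float

float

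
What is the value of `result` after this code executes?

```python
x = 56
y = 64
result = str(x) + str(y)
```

x = 56; y = 64; result = '5664'

'5664'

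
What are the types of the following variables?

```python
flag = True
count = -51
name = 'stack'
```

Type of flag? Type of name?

flag is assigned the constant True, which has type bool; name is assigned a quoted string literal, so it is a str

bool, str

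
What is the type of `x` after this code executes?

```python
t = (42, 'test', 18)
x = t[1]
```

Index 1 of tuple is a str literal

str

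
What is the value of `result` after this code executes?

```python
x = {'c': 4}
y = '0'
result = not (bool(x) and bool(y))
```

x = {'c': 4}; y = '0'; result = False

False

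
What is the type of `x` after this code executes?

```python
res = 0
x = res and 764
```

'and' returns first falsy value (0 is int)

int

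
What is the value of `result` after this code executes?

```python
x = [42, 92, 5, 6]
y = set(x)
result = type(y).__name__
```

x is list; y is set; result = 'set'

'set'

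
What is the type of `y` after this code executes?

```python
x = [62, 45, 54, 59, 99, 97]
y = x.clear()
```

list.clear() returns None

NoneType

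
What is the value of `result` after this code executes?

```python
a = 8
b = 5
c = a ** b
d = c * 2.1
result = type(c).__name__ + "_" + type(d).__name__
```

a is int; b is int; c is int; d is float; result = 'int_float'

'int_float'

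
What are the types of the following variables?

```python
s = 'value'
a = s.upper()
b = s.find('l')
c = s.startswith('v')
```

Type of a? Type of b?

upper() returns str; find() returns int

str, int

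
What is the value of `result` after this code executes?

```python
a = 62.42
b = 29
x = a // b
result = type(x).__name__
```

a is float; b is int; x is float; result = 'float'

'float'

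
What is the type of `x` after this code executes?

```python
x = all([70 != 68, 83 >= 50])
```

all() returns bool

bool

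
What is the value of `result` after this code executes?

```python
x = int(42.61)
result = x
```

x = 42; result = 42

42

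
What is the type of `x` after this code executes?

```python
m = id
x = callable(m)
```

callable() returns bool

bool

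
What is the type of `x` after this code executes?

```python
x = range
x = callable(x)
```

callable() returns bool

bool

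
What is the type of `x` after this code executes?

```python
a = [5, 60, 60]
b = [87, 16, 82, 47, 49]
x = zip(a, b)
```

zip() returns a zip object

zip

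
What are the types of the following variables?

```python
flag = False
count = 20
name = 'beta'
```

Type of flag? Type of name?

flag is assigned the constant False, which has type bool; name is assigned a quoted string literal, so it is a str

bool, str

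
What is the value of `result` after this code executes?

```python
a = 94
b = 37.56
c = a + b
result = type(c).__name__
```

a is int; b is float; c is float; result = 'float'

'float'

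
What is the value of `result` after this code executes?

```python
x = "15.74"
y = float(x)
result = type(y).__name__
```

x is str; y is float; result = 'float'

'float'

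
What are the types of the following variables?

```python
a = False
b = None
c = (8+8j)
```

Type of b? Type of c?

b is assigned None, whose type is NoneType; c is assigned (8+8j), an int plus an imaginary literal (j suffix), which evaluates to complex

NoneType, complex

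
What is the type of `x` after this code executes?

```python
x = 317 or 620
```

'or' returns first truthy value (int)

int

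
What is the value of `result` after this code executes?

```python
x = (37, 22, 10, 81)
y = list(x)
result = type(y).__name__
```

x is tuple; y is list; result = 'list'

'list'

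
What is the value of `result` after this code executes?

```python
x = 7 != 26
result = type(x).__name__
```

x is bool; result = 'bool'

'bool'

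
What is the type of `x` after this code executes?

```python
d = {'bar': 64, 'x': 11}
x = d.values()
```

.values() returns dict_values view

dict_values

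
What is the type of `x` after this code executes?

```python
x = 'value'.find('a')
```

str.find() returns int index

int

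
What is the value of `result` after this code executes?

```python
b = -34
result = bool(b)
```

b = -34; result = True

True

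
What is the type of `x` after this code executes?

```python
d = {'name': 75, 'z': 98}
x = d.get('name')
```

dict.get() returns value type when found

int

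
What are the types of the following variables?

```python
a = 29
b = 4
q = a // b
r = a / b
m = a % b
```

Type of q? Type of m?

// returns int; % of ints returns int

int, int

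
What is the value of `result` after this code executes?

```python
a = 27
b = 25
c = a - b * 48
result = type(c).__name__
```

a is int; b is int; c is int; result = 'int'

'int'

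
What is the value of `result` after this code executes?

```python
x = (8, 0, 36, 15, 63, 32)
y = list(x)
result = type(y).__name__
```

x is tuple; y is list; result = 'list'

'list'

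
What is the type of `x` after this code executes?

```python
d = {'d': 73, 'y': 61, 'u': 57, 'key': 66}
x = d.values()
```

.values() returns dict_values view

dict_values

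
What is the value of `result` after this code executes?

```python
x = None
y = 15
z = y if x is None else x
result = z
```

x = None; y = 15; z = 15; result = 15

15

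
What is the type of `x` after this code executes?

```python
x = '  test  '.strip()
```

str.strip() returns str

str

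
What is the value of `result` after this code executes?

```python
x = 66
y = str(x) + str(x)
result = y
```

x = 66; y = '6666'; result = '6666'

'6666'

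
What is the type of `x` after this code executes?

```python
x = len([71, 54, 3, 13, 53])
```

len() always returns int

int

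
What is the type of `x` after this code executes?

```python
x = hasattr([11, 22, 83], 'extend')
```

hasattr() returns bool

bool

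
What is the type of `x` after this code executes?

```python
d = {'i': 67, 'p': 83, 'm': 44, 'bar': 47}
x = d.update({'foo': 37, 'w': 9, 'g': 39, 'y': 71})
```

dict.update() returns None

NoneType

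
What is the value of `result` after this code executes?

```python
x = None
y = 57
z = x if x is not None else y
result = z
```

x = None; y = 57; z = 57; result = 57

57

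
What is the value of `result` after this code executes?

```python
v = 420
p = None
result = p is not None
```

v = 420; p = None; result = False

False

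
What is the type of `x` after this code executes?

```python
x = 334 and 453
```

'and' with truthy values returns last operand (int)

int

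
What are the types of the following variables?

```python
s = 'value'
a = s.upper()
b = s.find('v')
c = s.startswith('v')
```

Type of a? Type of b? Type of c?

upper() returns str; find() returns int; startswith() returns bool

str, int, bool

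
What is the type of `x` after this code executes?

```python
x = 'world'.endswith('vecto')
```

str.endswith() returns bool

bool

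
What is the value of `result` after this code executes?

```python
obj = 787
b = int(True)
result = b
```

obj = 787; b = 1; result = 1

1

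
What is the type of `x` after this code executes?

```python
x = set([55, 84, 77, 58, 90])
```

set() constructor returns set

set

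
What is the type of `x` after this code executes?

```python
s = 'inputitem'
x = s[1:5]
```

Slicing a str returns str

str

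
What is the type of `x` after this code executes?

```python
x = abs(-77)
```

abs() of int returns int

int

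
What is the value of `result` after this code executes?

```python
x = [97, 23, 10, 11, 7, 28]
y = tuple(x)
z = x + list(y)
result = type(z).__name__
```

x is list; y is tuple; z is list; result = 'list'

'list'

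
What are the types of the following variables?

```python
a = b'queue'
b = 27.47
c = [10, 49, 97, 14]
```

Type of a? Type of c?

a is assigned a bytes literal (b'...' prefix); c is assigned a list literal (square brackets)

bytes, list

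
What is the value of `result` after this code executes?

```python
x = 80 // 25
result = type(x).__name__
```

x is int; result = 'int'

'int'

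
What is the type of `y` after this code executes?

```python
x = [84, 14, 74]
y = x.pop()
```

list.pop() returns the popped element

int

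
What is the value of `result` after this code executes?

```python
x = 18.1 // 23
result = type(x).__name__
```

x is float; result = 'float'

'float'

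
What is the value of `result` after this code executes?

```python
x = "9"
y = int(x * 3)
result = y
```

x = '9'; y = 999; result = 999

999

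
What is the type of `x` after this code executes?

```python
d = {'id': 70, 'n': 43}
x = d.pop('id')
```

dict.pop() returns the value

int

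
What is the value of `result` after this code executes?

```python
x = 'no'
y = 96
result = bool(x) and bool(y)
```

x = 'no'; y = 96; result = True

True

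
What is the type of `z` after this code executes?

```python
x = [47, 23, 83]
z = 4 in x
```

'in' operator returns bool

bool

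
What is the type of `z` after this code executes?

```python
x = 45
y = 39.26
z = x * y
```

int * float = float

float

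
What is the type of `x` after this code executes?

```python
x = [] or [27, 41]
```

'or' returns first truthy value (list)

list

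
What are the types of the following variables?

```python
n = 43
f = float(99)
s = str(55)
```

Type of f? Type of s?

f is assigned the result of calling float(), which returns a float; s is assigned the result of calling str(), which returns a str

float, str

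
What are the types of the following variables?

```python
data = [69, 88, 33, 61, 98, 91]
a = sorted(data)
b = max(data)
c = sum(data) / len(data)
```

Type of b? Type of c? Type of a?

max of ints returns int; int / int = float; sorted() returns list

int, float, list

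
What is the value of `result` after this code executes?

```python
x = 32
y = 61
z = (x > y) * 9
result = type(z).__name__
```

x is int; y is int; z is int; result = 'int'

'int'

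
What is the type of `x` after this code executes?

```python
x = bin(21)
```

bin() returns str representation

str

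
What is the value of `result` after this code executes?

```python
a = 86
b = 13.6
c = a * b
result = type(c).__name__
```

a is int; b is float; c is float; result = 'float'

'float'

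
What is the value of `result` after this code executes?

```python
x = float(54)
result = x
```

x = 54.0; result = 54.0

54.0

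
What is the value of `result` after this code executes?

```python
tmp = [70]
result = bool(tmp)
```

tmp = [70]; result = True

True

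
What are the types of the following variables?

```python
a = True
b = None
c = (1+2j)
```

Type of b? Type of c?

b is assigned None, whose type is NoneType; c is assigned (1+2j), an int plus an imaginary literal (j suffix), which evaluates to complex

NoneType, complex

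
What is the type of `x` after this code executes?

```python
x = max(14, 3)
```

max() of ints returns int

int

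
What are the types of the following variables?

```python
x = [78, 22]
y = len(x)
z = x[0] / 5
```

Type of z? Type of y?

int / int = float; len() returns int

float, int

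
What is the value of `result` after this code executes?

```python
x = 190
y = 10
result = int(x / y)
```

x = 190; y = 10; result = 19

19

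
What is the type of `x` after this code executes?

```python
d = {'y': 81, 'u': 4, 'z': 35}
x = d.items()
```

dict.items() returns dict_items view

dict_items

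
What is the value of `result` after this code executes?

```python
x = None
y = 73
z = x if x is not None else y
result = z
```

x = None; y = 73; z = 73; result = 73

73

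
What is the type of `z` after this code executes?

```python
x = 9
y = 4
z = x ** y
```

positive int ** positive int = int

int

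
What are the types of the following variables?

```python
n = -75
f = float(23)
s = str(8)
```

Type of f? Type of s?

f is assigned the result of calling float(), which returns a float; s is assigned the result of calling str(), which returns a str

float, str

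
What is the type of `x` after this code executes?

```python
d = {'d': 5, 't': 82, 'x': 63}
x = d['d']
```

Accessing dict[str, int] with str key returns int

int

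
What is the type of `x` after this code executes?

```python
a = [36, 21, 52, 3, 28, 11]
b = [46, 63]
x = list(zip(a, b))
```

list(zip()) returns a list of tuples

list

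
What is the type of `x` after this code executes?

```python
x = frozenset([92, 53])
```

frozenset() returns frozenset

frozenset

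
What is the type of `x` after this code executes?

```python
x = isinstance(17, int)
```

isinstance() returns bool

bool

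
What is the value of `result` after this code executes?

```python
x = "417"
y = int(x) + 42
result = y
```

x = '417'; y = 459; result = 459

459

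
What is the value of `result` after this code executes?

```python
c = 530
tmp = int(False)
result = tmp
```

c = 530; tmp = 0; result = 0

0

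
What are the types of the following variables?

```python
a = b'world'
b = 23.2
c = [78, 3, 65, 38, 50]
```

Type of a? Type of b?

a is assigned a bytes literal (b'...' prefix); b is assigned a number with a decimal point, so it is a float

bytes, float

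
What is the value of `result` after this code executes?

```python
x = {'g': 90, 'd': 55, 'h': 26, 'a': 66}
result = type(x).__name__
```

x is dict; result = 'dict'

'dict'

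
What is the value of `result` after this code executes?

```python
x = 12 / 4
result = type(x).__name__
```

x is float; result = 'float'

'float'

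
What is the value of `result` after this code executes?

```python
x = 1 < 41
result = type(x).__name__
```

x is bool; result = 'bool'

'bool'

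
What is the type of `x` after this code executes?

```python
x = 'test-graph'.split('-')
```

str.split() returns list

list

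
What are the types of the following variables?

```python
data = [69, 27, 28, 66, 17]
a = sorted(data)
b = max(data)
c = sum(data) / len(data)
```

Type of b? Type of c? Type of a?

max of ints returns int; int / int = float; sorted() returns list

int, float, list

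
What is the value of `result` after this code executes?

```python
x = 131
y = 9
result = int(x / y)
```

x = 131; y = 9; result = 14

14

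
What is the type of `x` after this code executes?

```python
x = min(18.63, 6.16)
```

min() of floats returns float

float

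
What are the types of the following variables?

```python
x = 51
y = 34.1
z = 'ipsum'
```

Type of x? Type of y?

x is assigned a bare integer (no decimal point), so it is an int; y is assigned a number with a decimal point, so it is a float

int, float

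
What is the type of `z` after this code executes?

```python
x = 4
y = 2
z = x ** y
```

positive int ** positive int = int

int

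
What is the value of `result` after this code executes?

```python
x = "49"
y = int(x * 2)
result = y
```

x = '49'; y = 4949; result = 4949

4949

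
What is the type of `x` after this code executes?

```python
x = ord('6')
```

ord() returns int (code point)

int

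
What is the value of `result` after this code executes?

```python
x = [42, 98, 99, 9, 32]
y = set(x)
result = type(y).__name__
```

x is list; y is set; result = 'set'

'set'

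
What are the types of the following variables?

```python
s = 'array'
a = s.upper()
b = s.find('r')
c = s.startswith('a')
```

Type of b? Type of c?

find() returns int; startswith() returns bool

int, bool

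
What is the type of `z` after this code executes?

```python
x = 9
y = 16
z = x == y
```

Equality comparison returns bool

bool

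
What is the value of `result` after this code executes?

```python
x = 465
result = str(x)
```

x = 465; result = '465'

'465'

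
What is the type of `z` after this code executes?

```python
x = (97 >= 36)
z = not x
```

'not' returns bool

bool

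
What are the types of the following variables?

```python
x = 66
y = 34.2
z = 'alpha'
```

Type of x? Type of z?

x is assigned a bare integer (no decimal point), so it is an int; z is assigned a quoted string literal, so it is a str

int, str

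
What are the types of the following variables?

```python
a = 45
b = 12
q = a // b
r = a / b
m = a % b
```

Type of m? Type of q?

% of ints returns int; // returns int

int, int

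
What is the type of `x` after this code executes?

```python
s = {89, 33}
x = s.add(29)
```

set.add() returns None (mutates in place)

NoneType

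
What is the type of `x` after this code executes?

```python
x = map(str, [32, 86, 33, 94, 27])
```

map() returns a map object

map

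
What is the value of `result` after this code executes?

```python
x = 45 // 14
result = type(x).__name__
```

x is int; result = 'int'

'int'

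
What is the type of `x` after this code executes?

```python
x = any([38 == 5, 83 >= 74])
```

any() returns bool

bool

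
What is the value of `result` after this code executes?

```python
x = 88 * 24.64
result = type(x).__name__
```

x is float; result = 'float'

'float'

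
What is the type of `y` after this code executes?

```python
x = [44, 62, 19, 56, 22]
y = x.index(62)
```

list.index() returns int

int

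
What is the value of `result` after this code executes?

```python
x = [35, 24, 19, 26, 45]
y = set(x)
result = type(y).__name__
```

x is list; y is set; result = 'set'

'set'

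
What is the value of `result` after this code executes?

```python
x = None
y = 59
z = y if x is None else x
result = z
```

x = None; y = 59; z = 59; result = 59

59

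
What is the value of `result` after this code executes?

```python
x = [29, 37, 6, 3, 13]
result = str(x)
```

x = [29, 37, 6, 3, 13]; result = '[29, 37, 6, 3, 13]'

'[29, 37, 6, 3, 13]'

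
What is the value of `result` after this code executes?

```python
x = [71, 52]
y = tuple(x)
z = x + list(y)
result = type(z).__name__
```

x is list; y is tuple; z is list; result = 'list'

'list'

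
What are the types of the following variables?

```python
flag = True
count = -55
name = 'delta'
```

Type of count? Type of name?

count is assigned a bare integer (no decimal point), so it is an int; name is assigned a quoted string literal, so it is a str

int, str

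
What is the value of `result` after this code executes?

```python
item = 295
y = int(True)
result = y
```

item = 295; y = 1; result = 1

1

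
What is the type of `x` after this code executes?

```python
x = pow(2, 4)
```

pow(int, int) returns int

int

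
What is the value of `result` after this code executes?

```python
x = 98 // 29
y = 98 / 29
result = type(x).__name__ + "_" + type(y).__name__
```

x is int; y is float; result = 'int_float'

'int_float'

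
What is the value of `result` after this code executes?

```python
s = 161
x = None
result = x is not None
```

s = 161; x = None; result = False

False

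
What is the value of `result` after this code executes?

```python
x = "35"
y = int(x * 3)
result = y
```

x = '35'; y = 353535; result = 353535

353535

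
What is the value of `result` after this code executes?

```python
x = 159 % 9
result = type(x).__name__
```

x is int; result = 'int'

'int'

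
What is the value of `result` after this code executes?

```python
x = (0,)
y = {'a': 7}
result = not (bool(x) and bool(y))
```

x = (0,); y = {'a': 7}; result = False

False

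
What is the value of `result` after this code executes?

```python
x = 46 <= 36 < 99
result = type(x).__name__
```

x is bool; result = 'bool'

'bool'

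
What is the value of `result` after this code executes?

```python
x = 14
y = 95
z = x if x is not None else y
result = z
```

x = 14; y = 95; z = 14; result = 14

14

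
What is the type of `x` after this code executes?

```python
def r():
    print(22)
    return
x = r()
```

Bare return returns None

NoneType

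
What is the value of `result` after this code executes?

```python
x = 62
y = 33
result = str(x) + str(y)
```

x = 62; y = 33; result = '6233'

'6233'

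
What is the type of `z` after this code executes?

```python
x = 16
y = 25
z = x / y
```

int / int = float

float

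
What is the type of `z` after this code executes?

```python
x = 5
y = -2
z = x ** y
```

int ** negative = float

float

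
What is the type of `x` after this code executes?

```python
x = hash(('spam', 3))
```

hash() returns int

int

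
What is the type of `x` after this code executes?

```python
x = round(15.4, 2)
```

round() with decimal places returns float

float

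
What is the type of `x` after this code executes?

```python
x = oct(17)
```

oct() returns str representation

str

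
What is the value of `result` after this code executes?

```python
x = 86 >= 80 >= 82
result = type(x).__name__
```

x is bool; result = 'bool'

'bool'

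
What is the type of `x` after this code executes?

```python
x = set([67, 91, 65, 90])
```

set() constructor returns set

set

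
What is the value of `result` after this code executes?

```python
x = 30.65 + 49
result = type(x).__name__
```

x is float; result = 'float'

'float'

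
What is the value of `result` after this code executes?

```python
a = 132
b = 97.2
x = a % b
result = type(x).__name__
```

a is int; b is float; x is float; result = 'float'

'float'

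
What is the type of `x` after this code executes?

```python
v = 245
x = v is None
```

'is' comparison returns bool

bool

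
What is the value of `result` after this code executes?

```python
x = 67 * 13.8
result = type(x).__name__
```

x is float; result = 'float'

'float'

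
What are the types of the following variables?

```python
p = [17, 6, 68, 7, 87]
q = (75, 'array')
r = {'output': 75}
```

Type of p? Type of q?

p is assigned a list literal (square brackets); q is assigned a tuple (parenthesized, comma-separated values)

list, tuple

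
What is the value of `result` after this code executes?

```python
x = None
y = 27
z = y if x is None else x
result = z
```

x = None; y = 27; z = 27; result = 27

27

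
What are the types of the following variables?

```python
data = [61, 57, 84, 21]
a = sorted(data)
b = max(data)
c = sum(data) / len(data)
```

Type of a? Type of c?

sorted() returns list; int / int = float

list, float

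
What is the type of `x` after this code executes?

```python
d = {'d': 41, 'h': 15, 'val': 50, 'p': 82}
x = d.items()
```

dict.items() returns dict_items view

dict_items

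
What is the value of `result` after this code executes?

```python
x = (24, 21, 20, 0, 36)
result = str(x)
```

x = (24, 21, 20, 0, 36); result = '(24, 21, 20, 0, 36)'

'(24, 21, 20, 0, 36)'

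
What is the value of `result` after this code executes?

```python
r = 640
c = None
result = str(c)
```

r = 640; c = None; result = 'None'

'None'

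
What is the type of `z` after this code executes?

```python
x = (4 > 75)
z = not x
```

'not' returns bool

bool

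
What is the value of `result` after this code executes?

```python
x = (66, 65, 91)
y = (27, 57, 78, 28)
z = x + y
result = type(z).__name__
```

x is tuple; y is tuple; z is tuple; result = 'tuple'

'tuple'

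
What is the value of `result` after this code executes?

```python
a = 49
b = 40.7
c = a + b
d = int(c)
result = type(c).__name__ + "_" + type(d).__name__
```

a is int; b is float; c is float; d is int; result = 'float_int'

'float_int'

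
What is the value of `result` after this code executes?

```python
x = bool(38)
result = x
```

x = True; result = True

True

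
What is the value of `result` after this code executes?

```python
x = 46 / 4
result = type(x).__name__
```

x is float; result = 'float'

'float'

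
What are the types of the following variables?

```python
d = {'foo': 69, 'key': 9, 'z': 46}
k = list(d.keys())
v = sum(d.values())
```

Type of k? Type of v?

list() converts to list; sum of ints is int

list, int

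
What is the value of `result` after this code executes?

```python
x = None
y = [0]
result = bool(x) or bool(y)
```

x = None; y = [0]; result = True

True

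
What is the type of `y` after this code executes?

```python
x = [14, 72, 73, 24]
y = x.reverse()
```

list.reverse() returns None

NoneType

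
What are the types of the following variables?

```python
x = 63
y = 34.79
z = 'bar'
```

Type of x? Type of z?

x is assigned a bare integer (no decimal point), so it is an int; z is assigned a quoted string literal, so it is a str

int, str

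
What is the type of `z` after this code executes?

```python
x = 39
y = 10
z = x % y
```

int % int = int

int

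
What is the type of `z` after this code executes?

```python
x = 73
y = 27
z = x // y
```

int // int = int

int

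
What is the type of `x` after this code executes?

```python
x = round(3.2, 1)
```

round() with decimal places returns float

float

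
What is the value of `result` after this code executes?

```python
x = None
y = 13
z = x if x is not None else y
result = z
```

x = None; y = 13; z = 13; result = 13

13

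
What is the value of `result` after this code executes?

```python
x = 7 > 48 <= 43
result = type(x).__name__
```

x is bool; result = 'bool'

'bool'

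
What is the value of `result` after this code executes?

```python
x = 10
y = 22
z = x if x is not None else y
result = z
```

x = 10; y = 22; z = 10; result = 10

10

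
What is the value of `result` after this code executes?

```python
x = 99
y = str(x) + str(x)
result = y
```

x = 99; y = '9999'; result = '9999'

'9999'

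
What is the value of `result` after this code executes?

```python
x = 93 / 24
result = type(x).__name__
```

x is float; result = 'float'

'float'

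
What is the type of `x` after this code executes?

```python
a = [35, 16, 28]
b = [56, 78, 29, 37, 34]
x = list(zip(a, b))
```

list(zip()) returns a list of tuples

list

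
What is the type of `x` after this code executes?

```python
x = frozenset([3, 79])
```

frozenset() returns frozenset

frozenset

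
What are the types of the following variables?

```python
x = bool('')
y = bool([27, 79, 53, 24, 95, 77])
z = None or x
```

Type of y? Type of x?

bool() returns bool; bool() returns bool

bool, bool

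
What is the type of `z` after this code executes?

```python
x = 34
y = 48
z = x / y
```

int / int = float

float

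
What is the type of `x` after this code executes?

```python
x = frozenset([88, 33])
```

frozenset() returns frozenset

frozenset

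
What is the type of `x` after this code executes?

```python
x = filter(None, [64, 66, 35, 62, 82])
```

filter() returns a filter object

filter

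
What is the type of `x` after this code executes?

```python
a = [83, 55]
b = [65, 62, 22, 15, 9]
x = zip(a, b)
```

zip() returns a zip object

zip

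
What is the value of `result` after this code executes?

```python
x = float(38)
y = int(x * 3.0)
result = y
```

x = 38.0; y = 114; result = 114

114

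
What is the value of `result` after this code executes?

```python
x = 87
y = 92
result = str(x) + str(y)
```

x = 87; y = 92; result = '8792'

'8792'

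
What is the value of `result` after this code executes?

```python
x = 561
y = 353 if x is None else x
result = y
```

x = 561; y = 561; result = 561

561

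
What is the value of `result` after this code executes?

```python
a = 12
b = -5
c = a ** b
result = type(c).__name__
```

a is int; b is int; c is float; result = 'float'

'float'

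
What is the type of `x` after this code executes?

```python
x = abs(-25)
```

abs() of int returns int

int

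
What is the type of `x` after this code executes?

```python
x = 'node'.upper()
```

str.upper() returns str

str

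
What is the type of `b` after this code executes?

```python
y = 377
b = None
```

None has type NoneType

NoneType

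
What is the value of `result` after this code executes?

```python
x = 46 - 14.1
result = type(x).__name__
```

x is float; result = 'float'

'float'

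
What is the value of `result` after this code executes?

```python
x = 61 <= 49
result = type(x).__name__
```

x is bool; result = 'bool'

'bool'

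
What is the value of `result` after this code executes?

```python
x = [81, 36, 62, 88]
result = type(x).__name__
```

x is list; result = 'list'

'list'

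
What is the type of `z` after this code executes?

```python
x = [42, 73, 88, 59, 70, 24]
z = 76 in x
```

'in' operator returns bool

bool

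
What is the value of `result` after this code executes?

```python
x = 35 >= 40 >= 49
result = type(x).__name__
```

x is bool; result = 'bool'

'bool'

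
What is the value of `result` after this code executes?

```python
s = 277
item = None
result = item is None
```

s = 277; item = None; result = True

True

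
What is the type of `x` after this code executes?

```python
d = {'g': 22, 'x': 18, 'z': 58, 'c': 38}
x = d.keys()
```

.keys() returns dict_keys view

dict_keys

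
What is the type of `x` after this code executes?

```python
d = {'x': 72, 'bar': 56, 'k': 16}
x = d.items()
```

dict.items() returns dict_items view

dict_items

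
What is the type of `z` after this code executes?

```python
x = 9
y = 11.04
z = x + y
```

int + float = float

float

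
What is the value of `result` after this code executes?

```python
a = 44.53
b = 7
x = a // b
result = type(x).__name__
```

a is float; b is int; x is float; result = 'float'

'float'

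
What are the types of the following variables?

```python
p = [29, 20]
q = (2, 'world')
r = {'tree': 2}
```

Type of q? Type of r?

q is assigned a tuple (parenthesized, comma-separated values); r is assigned a dict literal ({key: value})

tuple, dict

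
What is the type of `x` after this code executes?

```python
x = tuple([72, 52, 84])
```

tuple() constructor returns tuple

tuple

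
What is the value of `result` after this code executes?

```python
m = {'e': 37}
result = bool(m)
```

m = {'e': 37}; result = True

True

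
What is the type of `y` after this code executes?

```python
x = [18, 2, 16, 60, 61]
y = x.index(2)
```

list.index() returns int

int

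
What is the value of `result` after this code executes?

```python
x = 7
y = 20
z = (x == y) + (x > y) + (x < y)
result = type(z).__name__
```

x is int; y is int; z is int; result = 'int'

'int'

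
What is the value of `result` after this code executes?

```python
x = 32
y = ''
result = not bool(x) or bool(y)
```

x = 32; y = ''; result = False

False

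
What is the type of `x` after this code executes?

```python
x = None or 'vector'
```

'or' with None returns the other truthy value (str)

str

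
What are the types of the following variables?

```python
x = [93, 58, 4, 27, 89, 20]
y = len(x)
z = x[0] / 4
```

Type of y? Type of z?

len() returns int; int / int = float

int, float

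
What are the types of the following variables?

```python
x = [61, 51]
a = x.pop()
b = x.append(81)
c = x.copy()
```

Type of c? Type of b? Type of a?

copy() returns list; append() returns None; pop() returns element

list, NoneType, int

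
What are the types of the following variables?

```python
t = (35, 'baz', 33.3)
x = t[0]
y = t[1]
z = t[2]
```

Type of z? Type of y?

tuple[2] is float; tuple[1] is str

float, str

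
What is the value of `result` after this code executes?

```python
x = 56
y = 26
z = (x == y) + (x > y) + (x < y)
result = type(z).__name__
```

x is int; y is int; z is int; result = 'int'

'int'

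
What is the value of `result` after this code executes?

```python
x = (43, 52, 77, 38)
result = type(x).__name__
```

x is tuple; result = 'tuple'

'tuple'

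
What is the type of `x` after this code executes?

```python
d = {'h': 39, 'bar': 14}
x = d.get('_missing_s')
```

dict.get() returns None when key not found

NoneType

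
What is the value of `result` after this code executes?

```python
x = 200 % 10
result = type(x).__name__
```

x is int; result = 'int'

'int'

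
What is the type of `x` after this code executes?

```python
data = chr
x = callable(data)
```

callable() returns bool

bool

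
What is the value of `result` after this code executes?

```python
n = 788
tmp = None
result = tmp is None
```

n = 788; tmp = None; result = True

True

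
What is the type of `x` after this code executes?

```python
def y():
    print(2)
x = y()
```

Function without return returns None

NoneType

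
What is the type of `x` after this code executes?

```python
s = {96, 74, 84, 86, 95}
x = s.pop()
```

Popping from set[int] returns int

int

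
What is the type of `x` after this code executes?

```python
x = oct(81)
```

oct() returns str representation

str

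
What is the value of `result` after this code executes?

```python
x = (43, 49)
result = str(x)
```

x = (43, 49); result = '(43, 49)'

'(43, 49)'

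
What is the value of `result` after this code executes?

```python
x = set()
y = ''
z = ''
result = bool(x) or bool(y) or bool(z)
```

x = set(); y = ''; z = ''; result = False

False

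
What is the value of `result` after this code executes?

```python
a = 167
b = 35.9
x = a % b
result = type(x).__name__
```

a is int; b is float; x is float; result = 'float'

'float'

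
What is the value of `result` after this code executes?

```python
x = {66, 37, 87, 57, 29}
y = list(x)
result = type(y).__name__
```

x is set; y is list; result = 'list'

'list'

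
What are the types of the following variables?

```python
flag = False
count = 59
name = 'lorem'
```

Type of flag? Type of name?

flag is assigned the constant False, which has type bool; name is assigned a quoted string literal, so it is a str

bool, str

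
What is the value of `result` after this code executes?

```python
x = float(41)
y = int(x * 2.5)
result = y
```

x = 41.0; y = 102; result = 102

102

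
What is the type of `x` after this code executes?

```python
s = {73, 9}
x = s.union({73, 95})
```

set.union() returns a new set

set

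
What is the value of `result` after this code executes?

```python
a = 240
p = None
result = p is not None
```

a = 240; p = None; result = False

False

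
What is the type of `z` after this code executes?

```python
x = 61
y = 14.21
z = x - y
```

int - float = float

float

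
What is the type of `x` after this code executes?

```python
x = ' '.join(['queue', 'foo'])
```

str.join() returns str

str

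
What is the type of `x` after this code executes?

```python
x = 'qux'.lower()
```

str.lower() returns str

str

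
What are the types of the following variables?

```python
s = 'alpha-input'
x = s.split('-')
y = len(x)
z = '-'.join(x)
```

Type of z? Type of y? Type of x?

str.join() returns str; len() returns int; str.split() returns list

str, int, list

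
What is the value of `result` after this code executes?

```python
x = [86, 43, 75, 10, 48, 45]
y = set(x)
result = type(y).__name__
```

x is list; y is set; result = 'set'

'set'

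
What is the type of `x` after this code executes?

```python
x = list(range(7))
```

list(range()) returns list

list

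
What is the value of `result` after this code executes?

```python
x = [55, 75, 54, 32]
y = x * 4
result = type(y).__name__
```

x is list; y is list; result = 'list'

'list'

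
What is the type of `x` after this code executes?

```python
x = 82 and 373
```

'and' with truthy values returns last operand (int)

int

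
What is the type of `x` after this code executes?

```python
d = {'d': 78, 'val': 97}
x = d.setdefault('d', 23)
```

dict.setdefault() returns the (existing or default) value

int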